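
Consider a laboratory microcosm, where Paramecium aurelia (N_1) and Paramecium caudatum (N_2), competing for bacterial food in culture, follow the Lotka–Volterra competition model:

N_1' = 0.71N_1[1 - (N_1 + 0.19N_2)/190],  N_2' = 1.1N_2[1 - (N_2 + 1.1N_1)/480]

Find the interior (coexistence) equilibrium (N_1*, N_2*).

Setting both brackets to zero gives the nullclines N_1 + 0.19N_2 = 190 and 1.1N_1 + N_2 = 480.
Substituting N_2 = 480 - 1.1N_1 into the first: N_1(1 - 0.19·1.1) = 190 - 0.19·480.
So N_1* = 98.8/0.791 = 125, and then N_2* = 480 - 1.1·125 = 343.

N_1* ≈ 125, N_2* ≈ 343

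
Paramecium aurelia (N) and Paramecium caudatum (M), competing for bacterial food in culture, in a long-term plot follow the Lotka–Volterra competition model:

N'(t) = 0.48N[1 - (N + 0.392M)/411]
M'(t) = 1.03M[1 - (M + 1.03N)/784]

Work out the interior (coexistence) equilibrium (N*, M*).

N* ≈ 174, M* ≈ 605

Setting both brackets to zero gives the nullclines N + 0.392M = 411 and 1.03N + M = 784.
Substituting M = 784 - 1.03N into the first: N(1 - 0.392·1.03) = 411 - 0.392·784.
So N* = 104/0.596 = 174, and then M* = 784 - 1.03·174 = 605.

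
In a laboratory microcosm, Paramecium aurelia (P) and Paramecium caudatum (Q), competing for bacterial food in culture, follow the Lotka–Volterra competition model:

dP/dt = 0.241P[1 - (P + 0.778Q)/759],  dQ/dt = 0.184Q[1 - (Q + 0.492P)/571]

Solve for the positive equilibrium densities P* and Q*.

Setting both brackets to zero gives the nullclines P + 0.778Q = 759 and 0.492P + Q = 571.
Substituting Q = 571 - 0.492P into the first: P(1 - 0.778·0.492) = 759 - 0.778·571.
So P* = 315/0.617 = 510, and then Q* = 571 - 0.492·510 = 320.

P* ≈ 510, Q* ≈ 320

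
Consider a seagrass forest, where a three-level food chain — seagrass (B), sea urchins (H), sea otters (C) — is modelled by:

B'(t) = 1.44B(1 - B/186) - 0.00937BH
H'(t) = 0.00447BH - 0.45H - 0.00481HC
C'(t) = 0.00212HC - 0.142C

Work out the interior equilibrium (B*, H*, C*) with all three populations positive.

B* ≈ 105, H* ≈ 67, C* ≈ 3.96

From dC/dt = 0: 0.00212H* = 0.142, so H* = 67.
From dB/dt = 0: 1.44(1 - B*/186) = 0.00937·67, giving B* = 186·(1 - 0.436) = 105.
From dH/dt = 0: 0.00447·105 - 0.45 = 0.00481C*, so C* = 0.0191/0.00481 = 3.96.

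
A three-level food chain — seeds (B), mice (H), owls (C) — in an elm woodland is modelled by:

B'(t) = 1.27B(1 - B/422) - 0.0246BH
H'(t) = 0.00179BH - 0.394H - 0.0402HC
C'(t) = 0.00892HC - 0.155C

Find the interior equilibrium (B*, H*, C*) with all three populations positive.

B* ≈ 280, H* ≈ 17.4, C* ≈ 2.66

From dC/dt = 0: 0.00892H* = 0.155, so H* = 17.4.
From dB/dt = 0: 1.27(1 - B*/422) = 0.0246·17.4, giving B* = 422·(1 - 0.337) = 280.
From dH/dt = 0: 0.00179·280 - 0.394 = 0.0402C*, so C* = 0.107/0.0402 = 2.66.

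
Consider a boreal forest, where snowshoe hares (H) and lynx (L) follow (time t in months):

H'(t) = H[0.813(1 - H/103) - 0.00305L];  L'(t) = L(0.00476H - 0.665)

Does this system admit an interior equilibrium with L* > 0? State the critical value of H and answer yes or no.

Threshold H = 140; K < 140, so no, the predator goes extinct.

The predator equation gives dL/dt > 0 only when H > 0.665/0.00476 = 140.
Without the predator, H → K = 103. Since 103 < 140, the predator cannot invade.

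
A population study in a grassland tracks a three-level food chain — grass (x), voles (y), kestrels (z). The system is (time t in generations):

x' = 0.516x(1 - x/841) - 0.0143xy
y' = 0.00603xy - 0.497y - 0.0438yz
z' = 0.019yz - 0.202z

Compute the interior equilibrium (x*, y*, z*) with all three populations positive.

x* ≈ 593, y* ≈ 10.6, z* ≈ 70.3

From dz/dt = 0: 0.019y* = 0.202, so y* = 10.6.
From dx/dt = 0: 0.516(1 - x*/841) = 0.0143·10.6, giving x* = 841·(1 - 0.295) = 593.
From dy/dt = 0: 0.00603·593 - 0.497 = 0.0438z*, so z* = 3.08/0.0438 = 70.3.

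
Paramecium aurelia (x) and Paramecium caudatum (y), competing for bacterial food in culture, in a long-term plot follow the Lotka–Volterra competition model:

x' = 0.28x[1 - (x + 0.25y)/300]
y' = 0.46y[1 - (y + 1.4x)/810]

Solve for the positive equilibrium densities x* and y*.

Setting both brackets to zero gives the nullclines x + 0.25y = 300 and 1.4x + y = 810.
Substituting y = 810 - 1.4x into the first: x(1 - 0.25·1.4) = 300 - 0.25·810.
So x* = 97.5/0.65 = 150, and then y* = 810 - 1.4·150 = 600.

x* ≈ 150, y* ≈ 600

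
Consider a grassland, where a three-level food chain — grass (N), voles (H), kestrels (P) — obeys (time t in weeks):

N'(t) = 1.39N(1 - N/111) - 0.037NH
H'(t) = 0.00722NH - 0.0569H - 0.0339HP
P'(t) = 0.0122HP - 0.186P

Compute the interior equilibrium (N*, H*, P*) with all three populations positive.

N* ≈ 66, H* ≈ 15.2, P* ≈ 12.4

From dP/dt = 0: 0.0122H* = 0.186, so H* = 15.2.
From dN/dt = 0: 1.39(1 - N*/111) = 0.037·15.2, giving N* = 111·(1 - 0.406) = 66.
From dH/dt = 0: 0.00722·66 - 0.0569 = 0.0339P*, so P* = 0.419/0.0339 = 12.4.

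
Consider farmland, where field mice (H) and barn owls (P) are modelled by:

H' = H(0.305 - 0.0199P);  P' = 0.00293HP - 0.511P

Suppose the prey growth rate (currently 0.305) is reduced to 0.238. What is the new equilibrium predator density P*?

P* ≈ 12

At the interior fixed point, setting dH/dt = 0 with H > 0 fixes P* = (prey growth rate)/(HP coefficient) — independent of the other coefficients.
With the change, P* = 0.238/0.0199 = 12; it falls from 15.3.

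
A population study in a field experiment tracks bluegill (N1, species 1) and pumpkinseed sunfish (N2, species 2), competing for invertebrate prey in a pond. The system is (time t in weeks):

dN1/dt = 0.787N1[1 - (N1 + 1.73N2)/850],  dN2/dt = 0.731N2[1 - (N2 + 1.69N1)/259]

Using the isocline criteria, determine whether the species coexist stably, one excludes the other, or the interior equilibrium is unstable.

Compare the nullcline intercepts: K1/α12 = 850/1.73 = 491 > K2 = 259; K2/α21 = 259/1.69 = 153 < K1 = 850.
Since the inequalities point opposite ways, species 1 can invade but species 2 cannot.

species 1 excludes species 2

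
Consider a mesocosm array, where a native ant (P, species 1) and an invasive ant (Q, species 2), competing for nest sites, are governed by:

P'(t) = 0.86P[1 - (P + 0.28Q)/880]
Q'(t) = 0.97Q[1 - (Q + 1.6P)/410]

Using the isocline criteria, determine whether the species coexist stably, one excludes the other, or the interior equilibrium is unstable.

species 1 excludes species 2

Compare the nullcline intercepts: K1/α12 = 880/0.28 = 3140 > K2 = 410; K2/α21 = 410/1.6 = 256 < K1 = 880.
Since the inequalities point opposite ways, species 1 can invade but species 2 cannot.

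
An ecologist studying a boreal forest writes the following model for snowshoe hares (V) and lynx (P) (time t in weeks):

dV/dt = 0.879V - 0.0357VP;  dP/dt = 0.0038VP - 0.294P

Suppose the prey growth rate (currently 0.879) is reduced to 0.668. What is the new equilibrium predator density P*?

At the interior fixed point, setting dV/dt = 0 with V > 0 fixes P* = (prey growth rate)/(VP coefficient) — independent of the other coefficients.
With the change, P* = 0.668/0.0357 = 18.7; it falls from 24.6.

P* ≈ 18.7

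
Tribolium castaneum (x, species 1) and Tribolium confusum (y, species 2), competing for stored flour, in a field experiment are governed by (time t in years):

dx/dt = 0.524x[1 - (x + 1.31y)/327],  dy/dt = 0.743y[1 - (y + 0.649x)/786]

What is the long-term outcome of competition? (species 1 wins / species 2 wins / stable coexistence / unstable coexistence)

species 2 excludes species 1

Compare the nullcline intercepts: K1/α12 = 327/1.31 = 250 < K2 = 786; K2/α21 = 786/0.649 = 1210 > K1 = 327.
Since the inequalities point opposite ways, species 2 can invade but species 1 cannot.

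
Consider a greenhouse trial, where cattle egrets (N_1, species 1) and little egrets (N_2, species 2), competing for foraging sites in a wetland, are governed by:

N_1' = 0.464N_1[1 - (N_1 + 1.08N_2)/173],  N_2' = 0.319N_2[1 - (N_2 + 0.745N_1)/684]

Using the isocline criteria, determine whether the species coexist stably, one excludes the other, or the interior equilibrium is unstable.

Compare the nullcline intercepts: K1/α12 = 173/1.08 = 160 < K2 = 684; K2/α21 = 684/0.745 = 918 > K1 = 173.
Since the inequalities point opposite ways, species 2 can invade but species 1 cannot.

species 2 excludes species 1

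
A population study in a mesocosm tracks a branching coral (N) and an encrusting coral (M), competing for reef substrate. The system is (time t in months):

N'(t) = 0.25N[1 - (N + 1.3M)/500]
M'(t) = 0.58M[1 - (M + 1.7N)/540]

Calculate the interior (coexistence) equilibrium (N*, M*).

Setting both brackets to zero gives the nullclines N + 1.3M = 500 and 1.7N + M = 540.
Substituting M = 540 - 1.7N into the first: N(1 - 1.3·1.7) = 500 - 1.3·540.
So N* = -202/-1.21 = 167, and then M* = 540 - 1.7·167 = 256.

N* ≈ 167, M* ≈ 256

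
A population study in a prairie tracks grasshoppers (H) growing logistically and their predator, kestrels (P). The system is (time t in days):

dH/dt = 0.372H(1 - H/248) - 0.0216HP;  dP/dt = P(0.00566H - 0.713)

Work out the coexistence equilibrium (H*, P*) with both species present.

From dP/dt = 0 with P > 0: 0.00566H* = 0.713, so H* = 126.
Substitute into dH/dt = 0: 0.372(1 - 126/248) = 0.0216P*.
The bracket is 0.492, giving P* = 0.183/0.0216 = 8.47.

H* ≈ 126, P* ≈ 8.47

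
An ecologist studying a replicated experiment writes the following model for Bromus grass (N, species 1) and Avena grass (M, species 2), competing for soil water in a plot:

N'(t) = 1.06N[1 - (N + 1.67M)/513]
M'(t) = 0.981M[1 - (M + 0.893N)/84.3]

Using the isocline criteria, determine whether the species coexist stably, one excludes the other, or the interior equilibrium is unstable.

species 1 excludes species 2

Compare the nullcline intercepts: K1/α12 = 513/1.67 = 307 > K2 = 84.3; K2/α21 = 84.3/0.893 = 94.4 < K1 = 513.
Since the inequalities point opposite ways, species 1 can invade but species 2 cannot.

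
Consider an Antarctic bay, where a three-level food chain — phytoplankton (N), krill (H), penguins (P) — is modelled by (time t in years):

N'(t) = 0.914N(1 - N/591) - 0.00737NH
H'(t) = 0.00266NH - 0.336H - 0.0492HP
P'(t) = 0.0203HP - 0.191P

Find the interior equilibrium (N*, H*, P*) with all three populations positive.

From dP/dt = 0: 0.0203H* = 0.191, so H* = 9.41.
From dN/dt = 0: 0.914(1 - N*/591) = 0.00737·9.41, giving N* = 591·(1 - 0.0759) = 546.
From dH/dt = 0: 0.00266·546 - 0.336 = 0.0492P*, so P* = 1.12/0.0492 = 22.7.

N* ≈ 546, H* ≈ 9.41, P* ≈ 22.7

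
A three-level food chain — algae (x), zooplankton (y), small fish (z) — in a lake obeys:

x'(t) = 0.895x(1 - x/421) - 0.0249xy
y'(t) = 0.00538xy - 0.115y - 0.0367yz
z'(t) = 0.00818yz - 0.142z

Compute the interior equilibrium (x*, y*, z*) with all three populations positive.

From dz/dt = 0: 0.00818y* = 0.142, so y* = 17.4.
From dx/dt = 0: 0.895(1 - x*/421) = 0.0249·17.4, giving x* = 421·(1 - 0.483) = 218.
From dy/dt = 0: 0.00538·218 - 0.115 = 0.0367z*, so z* = 1.06/0.0367 = 28.8.

x* ≈ 218, y* ≈ 17.4, z* ≈ 28.8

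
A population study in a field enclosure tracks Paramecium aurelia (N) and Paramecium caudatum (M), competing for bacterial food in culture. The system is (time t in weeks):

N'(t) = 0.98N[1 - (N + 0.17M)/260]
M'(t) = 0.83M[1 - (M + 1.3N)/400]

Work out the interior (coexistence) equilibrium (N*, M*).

N* ≈ 246, M* ≈ 79.6

Setting both brackets to zero gives the nullclines N + 0.17M = 260 and 1.3N + M = 400.
Substituting M = 400 - 1.3N into the first: N(1 - 0.17·1.3) = 260 - 0.17·400.
So N* = 192/0.779 = 246, and then M* = 400 - 1.3·246 = 79.6.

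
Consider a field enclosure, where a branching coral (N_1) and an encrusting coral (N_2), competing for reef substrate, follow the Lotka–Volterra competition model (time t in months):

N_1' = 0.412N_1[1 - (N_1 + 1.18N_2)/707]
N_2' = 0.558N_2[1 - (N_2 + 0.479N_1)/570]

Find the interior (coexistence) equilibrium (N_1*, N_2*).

Setting both brackets to zero gives the nullclines N_1 + 1.18N_2 = 707 and 0.479N_1 + N_2 = 570.
Substituting N_2 = 570 - 0.479N_1 into the first: N_1(1 - 1.18·0.479) = 707 - 1.18·570.
So N_1* = 34.4/0.435 = 79.1, and then N_2* = 570 - 0.479·79.1 = 532.

N_1* ≈ 79.1, N_2* ≈ 532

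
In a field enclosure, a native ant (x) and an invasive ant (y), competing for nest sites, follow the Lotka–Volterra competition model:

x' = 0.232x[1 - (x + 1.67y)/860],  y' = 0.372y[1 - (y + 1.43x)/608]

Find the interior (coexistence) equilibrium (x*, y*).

Setting both brackets to zero gives the nullclines x + 1.67y = 860 and 1.43x + y = 608.
Substituting y = 608 - 1.43x into the first: x(1 - 1.67·1.43) = 860 - 1.67·608.
So x* = -155/-1.39 = 112, and then y* = 608 - 1.43·112 = 448.

x* ≈ 112, y* ≈ 448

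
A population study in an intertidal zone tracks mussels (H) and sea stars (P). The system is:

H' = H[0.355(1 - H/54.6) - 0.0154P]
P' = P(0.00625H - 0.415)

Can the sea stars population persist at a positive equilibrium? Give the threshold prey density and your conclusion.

Threshold H = 66.4; K < 66.4, so no, the predator goes extinct.

The predator equation gives dP/dt > 0 only when H > 0.415/0.00625 = 66.4.
Without the predator, H → K = 54.6. Since 54.6 < 66.4, the predator cannot invade.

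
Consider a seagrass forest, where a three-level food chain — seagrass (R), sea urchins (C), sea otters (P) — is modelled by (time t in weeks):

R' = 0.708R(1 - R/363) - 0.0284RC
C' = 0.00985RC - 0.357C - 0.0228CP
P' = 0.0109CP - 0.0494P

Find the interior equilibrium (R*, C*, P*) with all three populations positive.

From dP/dt = 0: 0.0109C* = 0.0494, so C* = 4.53.
From dR/dt = 0: 0.708(1 - R*/363) = 0.0284·4.53, giving R* = 363·(1 - 0.182) = 297.
From dC/dt = 0: 0.00985·297 - 0.357 = 0.0228P*, so P* = 2.57/0.0228 = 113.

R* ≈ 297, C* ≈ 4.53, P* ≈ 113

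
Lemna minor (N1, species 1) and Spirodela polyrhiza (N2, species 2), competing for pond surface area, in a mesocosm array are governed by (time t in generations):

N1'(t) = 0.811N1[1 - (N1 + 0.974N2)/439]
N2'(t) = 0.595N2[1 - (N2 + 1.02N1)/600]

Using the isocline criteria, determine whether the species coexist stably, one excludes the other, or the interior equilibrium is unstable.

Compare the nullcline intercepts: K1/α12 = 439/0.974 = 451 < K2 = 600; K2/α21 = 600/1.02 = 588 > K1 = 439.
Since the inequalities point opposite ways, species 2 can invade but species 1 cannot.

species 2 excludes species 1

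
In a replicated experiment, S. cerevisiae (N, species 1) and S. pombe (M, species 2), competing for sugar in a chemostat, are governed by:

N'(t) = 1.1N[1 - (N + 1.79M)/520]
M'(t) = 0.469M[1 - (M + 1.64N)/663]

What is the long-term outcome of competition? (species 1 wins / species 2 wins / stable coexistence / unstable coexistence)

unstable coexistence (outcome depends on initial conditions)

Compare the nullcline intercepts: K1/α12 = 520/1.79 = 291 < K2 = 663; K2/α21 = 663/1.64 = 404 < K1 = 520.
Since both are reversed, neither can invade when rare; the interior point is a saddle.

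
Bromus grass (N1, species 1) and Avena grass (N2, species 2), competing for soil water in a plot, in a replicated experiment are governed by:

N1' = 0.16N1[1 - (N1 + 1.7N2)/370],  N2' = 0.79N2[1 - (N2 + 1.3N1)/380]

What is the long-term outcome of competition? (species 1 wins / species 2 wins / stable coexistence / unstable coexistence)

Compare the nullcline intercepts: K1/α12 = 370/1.7 = 218 < K2 = 380; K2/α21 = 380/1.3 = 292 < K1 = 370.
Since both are reversed, neither can invade when rare; the interior point is a saddle.

unstable coexistence (outcome depends on initial conditions)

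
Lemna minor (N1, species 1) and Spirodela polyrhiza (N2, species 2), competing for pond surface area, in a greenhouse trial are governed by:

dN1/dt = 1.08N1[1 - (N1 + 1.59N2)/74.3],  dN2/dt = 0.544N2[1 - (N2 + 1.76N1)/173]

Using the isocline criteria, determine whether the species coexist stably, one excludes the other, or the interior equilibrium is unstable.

Compare the nullcline intercepts: K1/α12 = 74.3/1.59 = 46.7 < K2 = 173; K2/α21 = 173/1.76 = 98.3 > K1 = 74.3.
Since the inequalities point opposite ways, species 2 can invade but species 1 cannot.

species 2 excludes species 1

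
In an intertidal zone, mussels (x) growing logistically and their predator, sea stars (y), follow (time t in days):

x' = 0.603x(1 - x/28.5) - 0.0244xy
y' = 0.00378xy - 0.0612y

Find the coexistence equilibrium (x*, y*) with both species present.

From dy/dt = 0 with y > 0: 0.00378x* = 0.0612, so x* = 16.2.
Substitute into dx/dt = 0: 0.603(1 - 16.2/28.5) = 0.0244y*.
The bracket is 0.432, giving y* = 0.26/0.0244 = 10.7.

x* ≈ 16.2, y* ≈ 10.7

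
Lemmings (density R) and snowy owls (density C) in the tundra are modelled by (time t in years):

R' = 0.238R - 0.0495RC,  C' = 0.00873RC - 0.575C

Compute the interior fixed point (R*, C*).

R* ≈ 65.9, C* ≈ 4.81

Set dC/dt = 0 with C > 0: 0.00873R - 0.575 = 0, so R* = 0.575/0.00873 = 65.9.
Set dR/dt = 0 with R > 0: 0.238 - 0.0495C = 0, so C* = 0.238/0.0495 = 4.81.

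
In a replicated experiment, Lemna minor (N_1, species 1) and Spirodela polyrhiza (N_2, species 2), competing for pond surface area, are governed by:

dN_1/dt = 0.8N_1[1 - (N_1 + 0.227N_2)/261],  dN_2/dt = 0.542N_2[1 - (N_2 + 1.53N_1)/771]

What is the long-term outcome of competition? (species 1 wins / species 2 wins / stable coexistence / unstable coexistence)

stable coexistence

Compare the nullcline intercepts: K1/α12 = 261/0.227 = 1150 > K2 = 771; K2/α21 = 771/1.53 = 504 > K1 = 261.
Since both inequalities hold, each species can invade when rare, so the interior equilibrium is stable.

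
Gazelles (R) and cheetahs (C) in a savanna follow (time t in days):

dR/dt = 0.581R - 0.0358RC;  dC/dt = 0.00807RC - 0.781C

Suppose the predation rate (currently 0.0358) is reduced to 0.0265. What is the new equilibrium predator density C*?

C* ≈ 21.9

At the interior fixed point, setting dR/dt = 0 with R > 0 fixes C* = (prey growth rate)/(RC coefficient) — independent of the other coefficients.
With the change, C* = 0.581/0.0265 = 21.9; it rises from 16.2.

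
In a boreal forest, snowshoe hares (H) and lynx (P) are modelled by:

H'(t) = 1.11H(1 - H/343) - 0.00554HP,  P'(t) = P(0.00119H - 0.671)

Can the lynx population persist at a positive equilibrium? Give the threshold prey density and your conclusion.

Threshold H = 564; K < 564, so no, the predator goes extinct.

The predator equation gives dP/dt > 0 only when H > 0.671/0.00119 = 564.
Without the predator, H → K = 343. Since 343 < 564, the predator cannot invade.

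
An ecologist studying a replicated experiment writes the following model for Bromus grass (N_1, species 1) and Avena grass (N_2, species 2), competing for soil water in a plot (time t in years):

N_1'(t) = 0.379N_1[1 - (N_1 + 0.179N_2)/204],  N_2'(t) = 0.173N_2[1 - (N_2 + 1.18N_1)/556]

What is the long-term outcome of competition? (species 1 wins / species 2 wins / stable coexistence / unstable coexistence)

stable coexistence

Compare the nullcline intercepts: K1/α12 = 204/0.179 = 1140 > K2 = 556; K2/α21 = 556/1.18 = 471 > K1 = 204.
Since both inequalities hold, each species can invade when rare, so the interior equilibrium is stable.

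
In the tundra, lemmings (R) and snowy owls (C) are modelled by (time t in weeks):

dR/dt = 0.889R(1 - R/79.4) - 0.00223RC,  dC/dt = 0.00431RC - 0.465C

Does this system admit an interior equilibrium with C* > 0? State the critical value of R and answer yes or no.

The predator equation gives dC/dt > 0 only when R > 0.465/0.00431 = 108.
Without the predator, R → K = 79.4. Since 79.4 < 108, the predator cannot invade.

Threshold R = 108; K < 108, so no, the predator goes extinct.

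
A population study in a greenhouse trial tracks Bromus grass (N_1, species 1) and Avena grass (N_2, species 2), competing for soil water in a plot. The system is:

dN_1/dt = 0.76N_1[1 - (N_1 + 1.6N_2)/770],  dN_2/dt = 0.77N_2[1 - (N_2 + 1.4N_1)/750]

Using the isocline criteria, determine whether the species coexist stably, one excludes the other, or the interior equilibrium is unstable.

unstable coexistence (outcome depends on initial conditions)

Compare the nullcline intercepts: K1/α12 = 770/1.6 = 481 < K2 = 750; K2/α21 = 750/1.4 = 536 < K1 = 770.
Since both are reversed, neither can invade when rare; the interior point is a saddle.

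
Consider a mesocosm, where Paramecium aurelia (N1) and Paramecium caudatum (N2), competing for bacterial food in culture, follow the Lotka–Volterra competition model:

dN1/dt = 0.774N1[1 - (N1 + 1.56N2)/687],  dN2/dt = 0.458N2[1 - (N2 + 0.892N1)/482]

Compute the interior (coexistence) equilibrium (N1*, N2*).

Setting both brackets to zero gives the nullclines N1 + 1.56N2 = 687 and 0.892N1 + N2 = 482.
Substituting N2 = 482 - 0.892N1 into the first: N1(1 - 1.56·0.892) = 687 - 1.56·482.
So N1* = -64.9/-0.392 = 166, and then N2* = 482 - 0.892·166 = 334.

N1* ≈ 166, N2* ≈ 334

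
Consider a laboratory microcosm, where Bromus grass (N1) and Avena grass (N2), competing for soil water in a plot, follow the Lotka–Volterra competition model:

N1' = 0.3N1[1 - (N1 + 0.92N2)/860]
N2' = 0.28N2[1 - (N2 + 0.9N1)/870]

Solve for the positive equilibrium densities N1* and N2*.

N1* ≈ 347, N2* ≈ 558

Setting both brackets to zero gives the nullclines N1 + 0.92N2 = 860 and 0.9N1 + N2 = 870.
Substituting N2 = 870 - 0.9N1 into the first: N1(1 - 0.92·0.9) = 860 - 0.92·870.
So N1* = 59.6/0.172 = 347, and then N2* = 870 - 0.9·347 = 558.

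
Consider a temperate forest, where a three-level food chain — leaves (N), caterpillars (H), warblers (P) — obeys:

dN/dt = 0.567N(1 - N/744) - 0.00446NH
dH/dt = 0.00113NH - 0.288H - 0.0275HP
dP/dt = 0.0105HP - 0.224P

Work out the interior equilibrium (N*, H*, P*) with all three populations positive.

N* ≈ 619, H* ≈ 21.3, P* ≈ 15

From dP/dt = 0: 0.0105H* = 0.224, so H* = 21.3.
From dN/dt = 0: 0.567(1 - N*/744) = 0.00446·21.3, giving N* = 744·(1 - 0.168) = 619.
From dH/dt = 0: 0.00113·619 - 0.288 = 0.0275P*, so P* = 0.412/0.0275 = 15.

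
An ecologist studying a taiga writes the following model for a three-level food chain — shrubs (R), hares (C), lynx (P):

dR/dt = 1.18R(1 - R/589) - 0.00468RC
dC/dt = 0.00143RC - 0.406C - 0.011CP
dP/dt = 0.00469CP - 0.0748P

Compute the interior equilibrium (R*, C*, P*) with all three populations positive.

R* ≈ 552, C* ≈ 15.9, P* ≈ 34.8

From dP/dt = 0: 0.00469C* = 0.0748, so C* = 15.9.
From dR/dt = 0: 1.18(1 - R*/589) = 0.00468·15.9, giving R* = 589·(1 - 0.0633) = 552.
From dC/dt = 0: 0.00143·552 - 0.406 = 0.011P*, so P* = 0.383/0.011 = 34.8.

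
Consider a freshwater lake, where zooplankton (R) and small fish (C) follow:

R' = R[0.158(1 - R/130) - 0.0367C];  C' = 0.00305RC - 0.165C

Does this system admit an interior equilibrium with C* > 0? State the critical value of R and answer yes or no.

The predator equation gives dC/dt > 0 only when R > 0.165/0.00305 = 54.1.
Without the predator, R → K = 130. Since 130 > 54.1, the predator can invade and persist.

Threshold R = 54.1; K > 54.1, so yes, the predator persists.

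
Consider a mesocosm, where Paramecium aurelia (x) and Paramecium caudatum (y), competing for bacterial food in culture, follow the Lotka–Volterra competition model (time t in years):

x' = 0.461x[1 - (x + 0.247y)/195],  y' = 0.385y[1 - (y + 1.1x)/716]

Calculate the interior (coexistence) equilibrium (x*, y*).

x* ≈ 24.9, y* ≈ 689

Setting both brackets to zero gives the nullclines x + 0.247y = 195 and 1.1x + y = 716.
Substituting y = 716 - 1.1x into the first: x(1 - 0.247·1.1) = 195 - 0.247·716.
So x* = 18.1/0.728 = 24.9, and then y* = 716 - 1.1·24.9 = 689.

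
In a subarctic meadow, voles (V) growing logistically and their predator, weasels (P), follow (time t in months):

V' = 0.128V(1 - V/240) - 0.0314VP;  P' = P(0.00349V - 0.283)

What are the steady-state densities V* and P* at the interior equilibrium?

From dP/dt = 0 with P > 0: 0.00349V* = 0.283, so V* = 81.1.
Substitute into dV/dt = 0: 0.128(1 - 81.1/240) = 0.0314P*.
The bracket is 0.662, giving P* = 0.0848/0.0314 = 2.7.

V* ≈ 81.1, P* ≈ 2.7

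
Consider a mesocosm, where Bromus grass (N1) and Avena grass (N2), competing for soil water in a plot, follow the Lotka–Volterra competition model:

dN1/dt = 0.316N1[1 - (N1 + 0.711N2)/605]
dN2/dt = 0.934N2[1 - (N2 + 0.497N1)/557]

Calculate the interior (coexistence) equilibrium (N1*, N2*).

Setting both brackets to zero gives the nullclines N1 + 0.711N2 = 605 and 0.497N1 + N2 = 557.
Substituting N2 = 557 - 0.497N1 into the first: N1(1 - 0.711·0.497) = 605 - 0.711·557.
So N1* = 209/0.647 = 323, and then N2* = 557 - 0.497·323 = 396.

N1* ≈ 323, N2* ≈ 396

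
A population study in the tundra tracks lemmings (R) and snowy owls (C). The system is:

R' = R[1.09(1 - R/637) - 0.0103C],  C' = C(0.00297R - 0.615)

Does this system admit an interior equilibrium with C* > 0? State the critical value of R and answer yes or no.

The predator equation gives dC/dt > 0 only when R > 0.615/0.00297 = 207.
Without the predator, R → K = 637. Since 637 > 207, the predator can invade and persist.

Threshold R = 207; K > 207, so yes, the predator persists.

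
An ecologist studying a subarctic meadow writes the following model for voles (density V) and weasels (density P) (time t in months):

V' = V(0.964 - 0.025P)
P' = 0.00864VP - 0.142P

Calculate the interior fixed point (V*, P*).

V* ≈ 16.4, P* ≈ 38.6

Set dP/dt = 0 with P > 0: 0.00864V - 0.142 = 0, so V* = 0.142/0.00864 = 16.4.
Set dV/dt = 0 with V > 0: 0.964 - 0.025P = 0, so P* = 0.964/0.025 = 38.6.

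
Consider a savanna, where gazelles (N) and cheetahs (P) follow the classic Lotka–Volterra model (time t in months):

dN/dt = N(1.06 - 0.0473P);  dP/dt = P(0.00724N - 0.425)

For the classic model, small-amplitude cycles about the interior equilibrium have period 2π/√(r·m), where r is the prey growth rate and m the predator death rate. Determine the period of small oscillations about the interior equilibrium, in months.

Here r = 1.06 and m = 0.425, so r·m = 0.451.
ω = √0.451 = 0.671 per month, hence T = 2π/ω ≈ 9.36 months.

T ≈ 9.36 months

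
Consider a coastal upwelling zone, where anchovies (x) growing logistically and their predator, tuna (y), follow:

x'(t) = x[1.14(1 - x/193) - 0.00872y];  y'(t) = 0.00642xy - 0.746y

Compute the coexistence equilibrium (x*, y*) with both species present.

From dy/dt = 0 with y > 0: 0.00642x* = 0.746, so x* = 116.
Substitute into dx/dt = 0: 1.14(1 - 116/193) = 0.00872y*.
The bracket is 0.398, giving y* = 0.454/0.00872 = 52.

x* ≈ 116, y* ≈ 52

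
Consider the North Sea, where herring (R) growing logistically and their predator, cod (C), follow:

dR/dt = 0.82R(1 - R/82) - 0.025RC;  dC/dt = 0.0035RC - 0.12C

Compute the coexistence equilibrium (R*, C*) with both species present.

From dC/dt = 0 with C > 0: 0.0035R* = 0.12, so R* = 34.3.
Substitute into dR/dt = 0: 0.82(1 - 34.3/82) = 0.025C*.
The bracket is 0.582, giving C* = 0.477/0.025 = 19.1.

R* ≈ 34.3, C* ≈ 19.1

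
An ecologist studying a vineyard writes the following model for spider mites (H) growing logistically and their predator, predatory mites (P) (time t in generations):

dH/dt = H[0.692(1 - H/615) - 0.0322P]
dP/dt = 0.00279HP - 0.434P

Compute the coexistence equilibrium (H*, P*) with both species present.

H* ≈ 156, P* ≈ 16.1

From dP/dt = 0 with P > 0: 0.00279H* = 0.434, so H* = 156.
Substitute into dH/dt = 0: 0.692(1 - 156/615) = 0.0322P*.
The bracket is 0.747, giving P* = 0.517/0.0322 = 16.1.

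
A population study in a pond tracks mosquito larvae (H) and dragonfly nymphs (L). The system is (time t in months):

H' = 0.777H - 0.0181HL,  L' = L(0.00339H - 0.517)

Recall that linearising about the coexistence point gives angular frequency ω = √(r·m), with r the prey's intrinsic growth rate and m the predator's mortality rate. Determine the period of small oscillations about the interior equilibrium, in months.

T ≈ 9.91 months

Here r = 0.777 and m = 0.517, so r·m = 0.402.
ω = √0.402 = 0.634 per month, hence T = 2π/ω ≈ 9.91 months.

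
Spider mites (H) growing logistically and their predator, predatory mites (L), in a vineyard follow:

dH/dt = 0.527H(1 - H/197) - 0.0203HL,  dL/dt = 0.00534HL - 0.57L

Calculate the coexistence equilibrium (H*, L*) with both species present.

From dL/dt = 0 with L > 0: 0.00534H* = 0.57, so H* = 107.
Substitute into dH/dt = 0: 0.527(1 - 107/197) = 0.0203L*.
The bracket is 0.458, giving L* = 0.241/0.0203 = 11.9.

H* ≈ 107, L* ≈ 11.9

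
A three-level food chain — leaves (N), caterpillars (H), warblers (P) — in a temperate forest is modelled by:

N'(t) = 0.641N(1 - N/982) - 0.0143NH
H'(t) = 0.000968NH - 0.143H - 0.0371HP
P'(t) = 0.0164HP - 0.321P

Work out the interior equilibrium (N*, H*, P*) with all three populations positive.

N* ≈ 553, H* ≈ 19.6, P* ≈ 10.6

From dP/dt = 0: 0.0164H* = 0.321, so H* = 19.6.
From dN/dt = 0: 0.641(1 - N*/982) = 0.0143·19.6, giving N* = 982·(1 - 0.437) = 553.
From dH/dt = 0: 0.000968·553 - 0.143 = 0.0371P*, so P* = 0.393/0.0371 = 10.6.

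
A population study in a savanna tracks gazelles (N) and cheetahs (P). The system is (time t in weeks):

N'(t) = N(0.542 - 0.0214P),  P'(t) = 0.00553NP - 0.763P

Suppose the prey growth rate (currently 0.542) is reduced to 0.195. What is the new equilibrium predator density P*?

At the interior fixed point, setting dN/dt = 0 with N > 0 fixes P* = (prey growth rate)/(NP coefficient) — independent of the other coefficients.
With the change, P* = 0.195/0.0214 = 9.11; it falls from 25.3.

P* ≈ 9.11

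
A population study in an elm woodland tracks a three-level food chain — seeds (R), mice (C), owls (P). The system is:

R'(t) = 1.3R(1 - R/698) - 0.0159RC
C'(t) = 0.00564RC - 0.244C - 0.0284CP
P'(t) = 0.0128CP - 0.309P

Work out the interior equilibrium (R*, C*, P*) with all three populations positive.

R* ≈ 492, C* ≈ 24.1, P* ≈ 89.1

From dP/dt = 0: 0.0128C* = 0.309, so C* = 24.1.
From dR/dt = 0: 1.3(1 - R*/698) = 0.0159·24.1, giving R* = 698·(1 - 0.295) = 492.
From dC/dt = 0: 0.00564·492 - 0.244 = 0.0284P*, so P* = 2.53/0.0284 = 89.1.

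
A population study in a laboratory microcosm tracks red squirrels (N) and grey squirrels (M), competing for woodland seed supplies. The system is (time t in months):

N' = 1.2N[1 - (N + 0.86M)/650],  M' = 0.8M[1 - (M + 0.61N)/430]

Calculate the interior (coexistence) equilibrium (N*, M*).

N* ≈ 589, M* ≈ 70.5

Setting both brackets to zero gives the nullclines N + 0.86M = 650 and 0.61N + M = 430.
Substituting M = 430 - 0.61N into the first: N(1 - 0.86·0.61) = 650 - 0.86·430.
So N* = 280/0.475 = 589, and then M* = 430 - 0.61·589 = 70.5.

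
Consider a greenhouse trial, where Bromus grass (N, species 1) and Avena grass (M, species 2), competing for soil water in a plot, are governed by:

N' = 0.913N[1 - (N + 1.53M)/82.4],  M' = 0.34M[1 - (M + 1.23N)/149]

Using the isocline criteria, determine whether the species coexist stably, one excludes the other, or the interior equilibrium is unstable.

Compare the nullcline intercepts: K1/α12 = 82.4/1.53 = 53.9 < K2 = 149; K2/α21 = 149/1.23 = 121 > K1 = 82.4.
Since the inequalities point opposite ways, species 2 can invade but species 1 cannot.

species 2 excludes species 1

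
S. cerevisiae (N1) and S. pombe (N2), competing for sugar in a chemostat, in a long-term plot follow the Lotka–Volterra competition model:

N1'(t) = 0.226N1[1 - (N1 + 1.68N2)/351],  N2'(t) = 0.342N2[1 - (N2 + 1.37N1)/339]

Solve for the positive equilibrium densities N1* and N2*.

N1* ≈ 168, N2* ≈ 109

Setting both brackets to zero gives the nullclines N1 + 1.68N2 = 351 and 1.37N1 + N2 = 339.
Substituting N2 = 339 - 1.37N1 into the first: N1(1 - 1.68·1.37) = 351 - 1.68·339.
So N1* = -219/-1.3 = 168, and then N2* = 339 - 1.37·168 = 109.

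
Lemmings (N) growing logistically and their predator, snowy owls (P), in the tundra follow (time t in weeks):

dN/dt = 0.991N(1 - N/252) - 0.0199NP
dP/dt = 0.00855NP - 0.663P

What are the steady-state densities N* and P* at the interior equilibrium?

N* ≈ 77.5, P* ≈ 34.5

From dP/dt = 0 with P > 0: 0.00855N* = 0.663, so N* = 77.5.
Substitute into dN/dt = 0: 0.991(1 - 77.5/252) = 0.0199P*.
The bracket is 0.692, giving P* = 0.686/0.0199 = 34.5.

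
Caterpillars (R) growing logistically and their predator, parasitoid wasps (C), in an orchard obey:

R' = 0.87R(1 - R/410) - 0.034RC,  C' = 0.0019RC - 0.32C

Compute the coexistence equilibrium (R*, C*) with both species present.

R* ≈ 168, C* ≈ 15.1

From dC/dt = 0 with C > 0: 0.0019R* = 0.32, so R* = 168.
Substitute into dR/dt = 0: 0.87(1 - 168/410) = 0.034C*.
The bracket is 0.589, giving C* = 0.513/0.034 = 15.1.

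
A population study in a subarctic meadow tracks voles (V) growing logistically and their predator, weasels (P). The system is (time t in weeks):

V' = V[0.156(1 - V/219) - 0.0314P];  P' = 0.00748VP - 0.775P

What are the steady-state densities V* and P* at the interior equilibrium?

V* ≈ 104, P* ≈ 2.62

From dP/dt = 0 with P > 0: 0.00748V* = 0.775, so V* = 104.
Substitute into dV/dt = 0: 0.156(1 - 104/219) = 0.0314P*.
The bracket is 0.527, giving P* = 0.0822/0.0314 = 2.62.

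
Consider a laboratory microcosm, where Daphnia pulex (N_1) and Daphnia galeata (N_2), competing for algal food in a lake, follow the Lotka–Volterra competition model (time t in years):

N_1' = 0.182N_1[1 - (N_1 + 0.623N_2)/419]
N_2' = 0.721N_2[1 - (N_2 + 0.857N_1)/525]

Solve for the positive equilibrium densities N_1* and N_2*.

N_1* ≈ 197, N_2* ≈ 356

Setting both brackets to zero gives the nullclines N_1 + 0.623N_2 = 419 and 0.857N_1 + N_2 = 525.
Substituting N_2 = 525 - 0.857N_1 into the first: N_1(1 - 0.623·0.857) = 419 - 0.623·525.
So N_1* = 91.9/0.466 = 197, and then N_2* = 525 - 0.857·197 = 356.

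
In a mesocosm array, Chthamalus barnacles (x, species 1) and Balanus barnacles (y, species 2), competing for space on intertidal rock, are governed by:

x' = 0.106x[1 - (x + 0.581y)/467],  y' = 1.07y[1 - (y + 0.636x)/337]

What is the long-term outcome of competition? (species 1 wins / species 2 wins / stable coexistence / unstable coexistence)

stable coexistence

Compare the nullcline intercepts: K1/α12 = 467/0.581 = 804 > K2 = 337; K2/α21 = 337/0.636 = 530 > K1 = 467.
Since both inequalities hold, each species can invade when rare, so the interior equilibrium is stable.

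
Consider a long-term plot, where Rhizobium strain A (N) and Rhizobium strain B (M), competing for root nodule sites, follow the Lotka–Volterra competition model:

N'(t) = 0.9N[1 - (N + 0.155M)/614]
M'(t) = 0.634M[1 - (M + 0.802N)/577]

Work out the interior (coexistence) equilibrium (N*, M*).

N* ≈ 599, M* ≈ 96.6

Setting both brackets to zero gives the nullclines N + 0.155M = 614 and 0.802N + M = 577.
Substituting M = 577 - 0.802N into the first: N(1 - 0.155·0.802) = 614 - 0.155·577.
So N* = 525/0.876 = 599, and then M* = 577 - 0.802·599 = 96.6.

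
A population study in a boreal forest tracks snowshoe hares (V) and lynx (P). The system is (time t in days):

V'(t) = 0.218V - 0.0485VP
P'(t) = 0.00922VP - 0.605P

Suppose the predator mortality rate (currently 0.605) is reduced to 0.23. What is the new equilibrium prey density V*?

At the interior fixed point, setting dP/dt = 0 with P > 0 fixes V* = (predator death rate)/(VP coefficient) — independent of the other coefficients.
With the change, V* = 0.23/0.00922 = 24.9; it falls from 65.6.

V* ≈ 24.9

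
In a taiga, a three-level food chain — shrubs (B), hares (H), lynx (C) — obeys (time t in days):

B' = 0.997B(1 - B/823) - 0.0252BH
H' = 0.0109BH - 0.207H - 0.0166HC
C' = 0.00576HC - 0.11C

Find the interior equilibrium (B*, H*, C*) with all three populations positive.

B* ≈ 426, H* ≈ 19.1, C* ≈ 267

From dC/dt = 0: 0.00576H* = 0.11, so H* = 19.1.
From dB/dt = 0: 0.997(1 - B*/823) = 0.0252·19.1, giving B* = 823·(1 - 0.483) = 426.
From dH/dt = 0: 0.0109·426 - 0.207 = 0.0166C*, so C* = 4.43/0.0166 = 267.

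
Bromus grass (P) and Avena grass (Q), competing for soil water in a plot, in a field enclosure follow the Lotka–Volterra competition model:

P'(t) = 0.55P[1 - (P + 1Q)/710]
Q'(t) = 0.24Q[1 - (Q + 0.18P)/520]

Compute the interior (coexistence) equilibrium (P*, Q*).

P* ≈ 232, Q* ≈ 478

Setting both brackets to zero gives the nullclines P + 1Q = 710 and 0.18P + Q = 520.
Substituting Q = 520 - 0.18P into the first: P(1 - 1·0.18) = 710 - 1·520.
So P* = 190/0.82 = 232, and then Q* = 520 - 0.18·232 = 478.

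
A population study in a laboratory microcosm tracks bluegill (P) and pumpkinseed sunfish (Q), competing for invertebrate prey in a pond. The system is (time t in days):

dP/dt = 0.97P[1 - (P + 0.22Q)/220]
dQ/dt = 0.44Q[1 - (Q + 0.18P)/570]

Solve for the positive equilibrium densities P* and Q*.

Setting both brackets to zero gives the nullclines P + 0.22Q = 220 and 0.18P + Q = 570.
Substituting Q = 570 - 0.18P into the first: P(1 - 0.22·0.18) = 220 - 0.22·570.
So P* = 94.6/0.96 = 98.5, and then Q* = 570 - 0.18·98.5 = 552.

P* ≈ 98.5, Q* ≈ 552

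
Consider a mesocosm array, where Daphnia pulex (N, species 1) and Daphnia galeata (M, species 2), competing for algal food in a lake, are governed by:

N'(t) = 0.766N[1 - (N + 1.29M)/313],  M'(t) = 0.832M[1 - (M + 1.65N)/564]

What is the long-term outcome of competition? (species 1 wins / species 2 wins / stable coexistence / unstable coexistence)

species 2 excludes species 1

Compare the nullcline intercepts: K1/α12 = 313/1.29 = 243 < K2 = 564; K2/α21 = 564/1.65 = 342 > K1 = 313.
Since the inequalities point opposite ways, species 2 can invade but species 1 cannot.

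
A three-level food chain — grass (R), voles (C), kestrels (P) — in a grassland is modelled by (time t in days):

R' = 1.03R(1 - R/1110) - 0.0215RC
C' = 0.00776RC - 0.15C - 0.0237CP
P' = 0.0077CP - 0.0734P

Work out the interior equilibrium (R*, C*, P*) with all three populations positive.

From dP/dt = 0: 0.0077C* = 0.0734, so C* = 9.53.
From dR/dt = 0: 1.03(1 - R*/1110) = 0.0215·9.53, giving R* = 1110·(1 - 0.199) = 889.
From dC/dt = 0: 0.00776·889 - 0.15 = 0.0237P*, so P* = 6.75/0.0237 = 285.

R* ≈ 889, C* ≈ 9.53, P* ≈ 285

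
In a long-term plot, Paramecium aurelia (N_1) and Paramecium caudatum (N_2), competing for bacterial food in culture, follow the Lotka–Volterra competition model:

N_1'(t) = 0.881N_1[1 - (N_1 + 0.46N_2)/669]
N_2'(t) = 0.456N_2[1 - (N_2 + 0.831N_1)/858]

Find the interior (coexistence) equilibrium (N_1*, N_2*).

N_1* ≈ 444, N_2* ≈ 489

Setting both brackets to zero gives the nullclines N_1 + 0.46N_2 = 669 and 0.831N_1 + N_2 = 858.
Substituting N_2 = 858 - 0.831N_1 into the first: N_1(1 - 0.46·0.831) = 669 - 0.46·858.
So N_1* = 274/0.618 = 444, and then N_2* = 858 - 0.831·444 = 489.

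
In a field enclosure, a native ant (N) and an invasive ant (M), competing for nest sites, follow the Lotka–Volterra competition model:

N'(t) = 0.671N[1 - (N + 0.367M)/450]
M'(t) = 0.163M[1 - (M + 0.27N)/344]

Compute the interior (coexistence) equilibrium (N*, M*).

Setting both brackets to zero gives the nullclines N + 0.367M = 450 and 0.27N + M = 344.
Substituting M = 344 - 0.27N into the first: N(1 - 0.367·0.27) = 450 - 0.367·344.
So N* = 324/0.901 = 359, and then M* = 344 - 0.27·359 = 247.

N* ≈ 359, M* ≈ 247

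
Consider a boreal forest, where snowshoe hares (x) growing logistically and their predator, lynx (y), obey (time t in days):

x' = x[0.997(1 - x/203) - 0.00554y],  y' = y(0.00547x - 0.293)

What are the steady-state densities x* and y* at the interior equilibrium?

From dy/dt = 0 with y > 0: 0.00547x* = 0.293, so x* = 53.6.
Substitute into dx/dt = 0: 0.997(1 - 53.6/203) = 0.00554y*.
The bracket is 0.736, giving y* = 0.734/0.00554 = 132.

x* ≈ 53.6, y* ≈ 132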